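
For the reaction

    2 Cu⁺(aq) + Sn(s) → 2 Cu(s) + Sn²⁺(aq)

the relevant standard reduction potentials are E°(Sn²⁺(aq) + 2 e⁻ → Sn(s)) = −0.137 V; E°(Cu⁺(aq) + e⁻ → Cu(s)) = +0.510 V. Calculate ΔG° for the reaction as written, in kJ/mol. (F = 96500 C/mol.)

In the reaction as written Cu⁺(aq) is reduced, so the Cu⁺/Cu couple is the cathode and Sn²⁺/Sn is the anode.
E°cell = +0.510 − (−0.137) = +0.647 V; balancing electrons gives n = 2.
ΔG° = −nFE°cell = −(2)(96500)(+0.647) J/mol = −125 kJ/mol.

−125 kJ/mol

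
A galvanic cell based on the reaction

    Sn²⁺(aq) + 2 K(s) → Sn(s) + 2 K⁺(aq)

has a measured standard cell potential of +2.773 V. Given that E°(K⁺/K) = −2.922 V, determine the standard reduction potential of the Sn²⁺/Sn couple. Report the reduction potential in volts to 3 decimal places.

In the reaction as written the Sn²⁺/Sn couple is reduced (cathode) and K⁺/K is oxidized (anode), so E°cell = E°(Sn²⁺/Sn) − E°(K⁺/K).
E°(Sn²⁺/Sn) = E°cell + E°(anode) = +2.773 + (−2.922) = −0.149 V.

−0.149 V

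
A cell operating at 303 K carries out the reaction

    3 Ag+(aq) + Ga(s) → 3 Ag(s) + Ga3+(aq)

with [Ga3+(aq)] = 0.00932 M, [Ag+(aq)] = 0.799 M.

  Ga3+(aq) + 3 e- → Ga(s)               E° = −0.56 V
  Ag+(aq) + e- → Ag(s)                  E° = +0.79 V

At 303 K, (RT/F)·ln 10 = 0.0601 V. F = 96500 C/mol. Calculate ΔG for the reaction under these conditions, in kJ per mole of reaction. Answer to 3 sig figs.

−401 kJ/mol

The standard cell potential is +0.79 − (−0.56) = +1.35 V, with n = 3 electrons in the balanced equation.
The reaction quotient is [Ga3+(aq)] / [Ag+(aq)]^3 = 0.0183; by Nernst, E = +1.35 − (0.0601/3)(−1.738) = +1.3848 V.
Then ΔG = −nFE = −3 × 96500 × +1.3848 J/mol = −401 kJ/mol.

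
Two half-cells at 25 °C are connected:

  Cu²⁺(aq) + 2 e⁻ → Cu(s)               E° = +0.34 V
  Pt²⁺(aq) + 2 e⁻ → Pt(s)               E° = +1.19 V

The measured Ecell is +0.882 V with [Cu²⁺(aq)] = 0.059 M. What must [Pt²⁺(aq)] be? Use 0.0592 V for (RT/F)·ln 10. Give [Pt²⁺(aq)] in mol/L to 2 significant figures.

The Pt²⁺/Pt couple has the larger reduction potential, so it is the cathode: E°cell = +1.19 − (+0.34) = +0.85 V and n = 2.
Since E = E° − (0.0592/n)·log Q, log Q = n(E° − E)/0.0592 = −1.081.
For Pt²⁺(aq) + Cu(s) → Pt(s) + Cu²⁺(aq), the reaction quotient is Q = [Cu²⁺(aq)] / [Pt²⁺(aq)].
Solving for the unknown gives log [Pt²⁺(aq)] = −0.148, so [Pt²⁺(aq)] ≈ 0.71 M.

0.71 M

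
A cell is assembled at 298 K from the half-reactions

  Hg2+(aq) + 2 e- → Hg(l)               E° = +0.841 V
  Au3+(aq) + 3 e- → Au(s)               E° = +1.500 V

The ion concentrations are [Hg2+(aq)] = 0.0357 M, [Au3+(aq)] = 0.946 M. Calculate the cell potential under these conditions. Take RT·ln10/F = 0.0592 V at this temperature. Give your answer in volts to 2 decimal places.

Since E°(Au³⁺/Au) > E°(Hg²⁺/Hg), Au³⁺/Au serves as the cathode.
E°cell = +1.500 − (+0.841) = +0.659 V, with n = 6 electrons transferred.
For the overall reaction 2 Au3+(aq) + 3 Hg(l) → 2 Au(s) + 3 Hg2+(aq), Q = [Hg2+(aq)]^3 / [Au3+(aq)]^2 = 5.08×10^−5, giving log Q = −4.294.
By the Nernst equation, E = +0.659 − (0.0592/6)·(−4.294) = +0.70 V.

+0.70 V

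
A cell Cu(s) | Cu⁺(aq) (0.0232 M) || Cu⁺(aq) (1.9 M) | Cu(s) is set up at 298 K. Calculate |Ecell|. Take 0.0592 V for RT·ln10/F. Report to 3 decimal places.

0.113 V

For a concentration cell E°cell = 0, since both electrodes use the same couple.
The compartment with the higher Cu⁺(aq) concentration (1.9 M) acts as the cathode; ions are reduced there and produced at the dilute (0.0232 M) anode.
With n = 1, Ecell = −(0.0592/1)·log([dilute]/[conc]) = −(0.0592/1)·log(0.0232/1.9) = +0.113 V.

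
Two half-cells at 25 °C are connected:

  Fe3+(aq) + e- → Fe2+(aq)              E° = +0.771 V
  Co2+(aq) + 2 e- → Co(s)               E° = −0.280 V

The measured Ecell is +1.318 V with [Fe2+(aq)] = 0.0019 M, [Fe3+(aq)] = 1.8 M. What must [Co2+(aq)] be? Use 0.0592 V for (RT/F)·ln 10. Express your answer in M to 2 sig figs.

0.00086 M

The Fe³⁺/Fe²⁺ couple has the larger reduction potential, so it is the cathode: E°cell = +0.771 − (−0.280) = +1.051 V and n = 2.
Since E = E° − (0.0592/n)·log Q, log Q = n(E° − E)/0.0592 = −9.020.
The balanced reaction is 2 Fe3+(aq) + Co(s) → 2 Fe2+(aq) + Co2+(aq), so Q = ([Fe2+(aq)]^2·[Co2+(aq)]) / [Fe3+(aq)]^2.
Solving for the unknown gives log [Co2+(aq)] = −3.067, so [Co2+(aq)] ≈ 0.00086 M.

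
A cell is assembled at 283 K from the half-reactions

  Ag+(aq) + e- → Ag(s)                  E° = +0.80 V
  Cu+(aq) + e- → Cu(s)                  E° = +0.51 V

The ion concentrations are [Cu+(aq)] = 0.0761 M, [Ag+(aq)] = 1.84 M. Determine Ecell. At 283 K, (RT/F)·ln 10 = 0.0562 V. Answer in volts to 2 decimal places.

The Ag⁺/Ag couple has the more positive E°, so it is the cathode; Cu⁺/Cu is the anode.
E°cell = +0.80 − (+0.51) = +0.29 V, with n = 1 electron transferred.
The balanced reaction is Ag+(aq) + Cu(s) → Ag(s) + Cu+(aq), so Q = [Cu+(aq)] / [Ag+(aq)] = 0.0414 and log Q = −1.383.
E = E° − (0.0562/n)·log Q = +0.29 − (0.0562/1)(−1.383) = +0.37 V.

+0.37 V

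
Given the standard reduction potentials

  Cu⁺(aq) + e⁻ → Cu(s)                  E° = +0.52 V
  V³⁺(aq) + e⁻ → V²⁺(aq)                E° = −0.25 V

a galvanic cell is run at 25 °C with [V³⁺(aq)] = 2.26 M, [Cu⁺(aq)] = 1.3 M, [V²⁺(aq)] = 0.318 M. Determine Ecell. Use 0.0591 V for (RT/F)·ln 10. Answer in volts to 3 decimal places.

Since E°(Cu⁺/Cu) > E°(V³⁺/V²⁺), Cu⁺/Cu serves as the cathode.
The standard potential is +0.52 − (−0.25) = +0.77 V and the balanced reaction transfers n = 1 electron.
For the overall reaction Cu⁺(aq) + V²⁺(aq) → Cu(s) + V³⁺(aq), Q = [V³⁺(aq)] / ([Cu⁺(aq)]·[V²⁺(aq)]) = 5.47, giving log Q = 0.738.
E = E° − (0.0591/n)·log Q = +0.77 − (0.0591/1)(0.738) = +0.726 V.

+0.726 V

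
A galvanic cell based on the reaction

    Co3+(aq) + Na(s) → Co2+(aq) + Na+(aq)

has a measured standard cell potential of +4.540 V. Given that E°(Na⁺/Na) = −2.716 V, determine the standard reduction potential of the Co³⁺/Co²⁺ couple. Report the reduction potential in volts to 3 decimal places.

In the reaction as written the Co³⁺/Co²⁺ couple is reduced (cathode) and Na⁺/Na is oxidized (anode), so E°cell = E°(Co³⁺/Co²⁺) − E°(Na⁺/Na).
E°(Co³⁺/Co²⁺) = E°cell + E°(anode) = +4.540 + (−2.716) = +1.824 V.

+1.824 V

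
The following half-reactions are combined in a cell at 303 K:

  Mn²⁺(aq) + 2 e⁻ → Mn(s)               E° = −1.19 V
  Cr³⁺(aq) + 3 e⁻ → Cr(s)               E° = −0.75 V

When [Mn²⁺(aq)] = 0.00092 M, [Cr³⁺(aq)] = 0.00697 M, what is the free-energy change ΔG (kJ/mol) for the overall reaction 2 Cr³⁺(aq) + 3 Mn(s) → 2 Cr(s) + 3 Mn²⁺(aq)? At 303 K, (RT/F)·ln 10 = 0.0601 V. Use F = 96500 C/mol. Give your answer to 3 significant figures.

With Cr³⁺/Cr reduced at the cathode, E°cell = −0.75 − (−1.19) = +0.44 V and n = 6.
Here Q = [Mn²⁺(aq)]^3 / [Cr³⁺(aq)]^2 = 1.6×10^−5 (log Q = −4.795), giving E = +0.44 − (0.0601/6)·(−4.795) = +0.4880 V.
Then ΔG = −nFE = −6 × 96500 × +0.4880 J/mol = −283 kJ/mol.

−283 kJ/mol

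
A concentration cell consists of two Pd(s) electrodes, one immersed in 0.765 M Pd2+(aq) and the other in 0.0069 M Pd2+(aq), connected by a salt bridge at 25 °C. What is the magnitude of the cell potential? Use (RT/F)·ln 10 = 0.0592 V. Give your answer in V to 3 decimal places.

For a concentration cell E°cell = 0, since both electrodes use the same couple.
The compartment with the higher Pd2+(aq) concentration (0.765 M) acts as the cathode; ions are reduced there and produced at the dilute (0.0069 M) anode.
With n = 2, Ecell = −(0.0592/2)·log([dilute]/[conc]) = −(0.0592/2)·log(0.0069/0.765) = +0.061 V.

0.061 V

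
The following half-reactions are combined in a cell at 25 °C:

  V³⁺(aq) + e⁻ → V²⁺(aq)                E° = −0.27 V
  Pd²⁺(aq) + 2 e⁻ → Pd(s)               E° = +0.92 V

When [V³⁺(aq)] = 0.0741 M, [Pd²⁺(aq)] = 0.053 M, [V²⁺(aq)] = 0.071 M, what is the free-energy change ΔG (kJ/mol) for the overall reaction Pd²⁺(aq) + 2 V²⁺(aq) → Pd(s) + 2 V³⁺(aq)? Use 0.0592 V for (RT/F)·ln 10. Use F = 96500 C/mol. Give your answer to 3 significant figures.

E°cell = +0.92 − (−0.27) = +1.19 V; the balanced reaction transfers n = 2 electrons.
Q = [V³⁺(aq)]^2 / ([Pd²⁺(aq)]·[V²⁺(aq)]^2) = 20.6, so log Q = 1.313 and E = +1.19 − (0.0592/2)(1.313) = +1.1511 V.
Finally ΔG = −nFE = −(2)(96500 C/mol)(+1.1511 V) = −222 kJ/mol.

−222 kJ/mol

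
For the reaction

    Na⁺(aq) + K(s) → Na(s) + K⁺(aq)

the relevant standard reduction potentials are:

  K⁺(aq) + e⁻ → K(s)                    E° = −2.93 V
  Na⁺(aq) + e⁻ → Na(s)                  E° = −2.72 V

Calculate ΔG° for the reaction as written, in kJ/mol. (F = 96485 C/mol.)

−20.3 kJ/mol

In the reaction as written Na⁺(aq) is reduced, so the Na⁺/Na couple is the cathode and K⁺/K is the anode.
E°cell = −2.72 − (−2.93) = +0.21 V; balancing electrons gives n = 1.
ΔG° = −nFE°cell = −(1)(96485)(+0.21) J/mol = −20.3 kJ/mol.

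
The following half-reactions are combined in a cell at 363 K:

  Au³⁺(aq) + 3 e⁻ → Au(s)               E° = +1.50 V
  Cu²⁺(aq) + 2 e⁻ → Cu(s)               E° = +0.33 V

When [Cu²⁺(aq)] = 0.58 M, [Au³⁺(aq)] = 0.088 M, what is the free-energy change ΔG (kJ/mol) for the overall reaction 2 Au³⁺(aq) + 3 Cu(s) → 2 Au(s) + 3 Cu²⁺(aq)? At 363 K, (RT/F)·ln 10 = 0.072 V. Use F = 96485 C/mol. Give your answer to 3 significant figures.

E°cell = +1.50 − (+0.33) = +1.17 V; the balanced reaction transfers n = 6 electrons.
Here Q = [Cu²⁺(aq)]^3 / [Au³⁺(aq)]^2 = 25.2 (log Q = 1.401), giving E = +1.17 − (0.072/6)·(1.401) = +1.1532 V.
ΔG = −nFE = −(6)(96485)(+1.1532) J/mol = −668 kJ/mol.

−668 kJ/mol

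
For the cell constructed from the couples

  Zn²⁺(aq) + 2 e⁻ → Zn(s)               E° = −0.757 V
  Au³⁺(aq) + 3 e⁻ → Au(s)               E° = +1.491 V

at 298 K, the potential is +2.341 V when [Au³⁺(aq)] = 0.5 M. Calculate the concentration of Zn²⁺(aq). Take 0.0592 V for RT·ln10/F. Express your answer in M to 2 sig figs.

0.00045 M

Au³⁺/Au is the cathode (higher E°); E°cell = +1.491 − (−0.757) = +2.248 V with n = 6.
Rearranging E = E° − (0.0592/n)·log Q gives log Q = 6(+2.248 − (+2.341))/0.0592 = −9.426.
For 2 Au³⁺(aq) + 3 Zn(s) → 2 Au(s) + 3 Zn²⁺(aq), the reaction quotient is Q = [Zn²⁺(aq)]^3 / [Au³⁺(aq)]^2.
Substituting the known concentrations and solving, log [Zn²⁺(aq)] = −3.343 and [Zn²⁺(aq)] = 0.00045 M.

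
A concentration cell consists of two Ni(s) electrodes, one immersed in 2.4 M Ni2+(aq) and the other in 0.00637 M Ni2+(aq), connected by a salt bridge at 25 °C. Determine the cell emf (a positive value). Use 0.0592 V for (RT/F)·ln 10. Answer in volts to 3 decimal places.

0.076 V

For a concentration cell E°cell = 0, since both electrodes use the same couple.
The compartment with the higher Ni2+(aq) concentration (2.4 M) acts as the cathode; ions are reduced there and produced at the dilute (0.00637 M) anode.
With n = 2, Ecell = −(0.0592/2)·log([dilute]/[conc]) = −(0.0592/2)·log(0.00637/2.4) = +0.076 V.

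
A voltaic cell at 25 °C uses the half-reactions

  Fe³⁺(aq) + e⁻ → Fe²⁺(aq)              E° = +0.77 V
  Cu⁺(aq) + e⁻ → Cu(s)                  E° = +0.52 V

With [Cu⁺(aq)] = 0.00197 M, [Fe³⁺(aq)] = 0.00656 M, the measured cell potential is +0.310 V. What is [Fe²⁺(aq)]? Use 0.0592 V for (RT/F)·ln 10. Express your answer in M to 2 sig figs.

Fe³⁺/Fe²⁺ is the cathode (higher E°); E°cell = +0.77 − (+0.52) = +0.25 V with n = 1.
From the Nernst equation, log Q = n(E° − E)/0.0592 = 1·(+0.25 − (+0.310))/0.0592 = −1.014.
Balancing electrons gives Fe³⁺(aq) + Cu(s) → Fe²⁺(aq) + Cu⁺(aq); thus Q = ([Fe²⁺(aq)]·[Cu⁺(aq)]) / [Fe³⁺(aq)].
Isolating [Fe²⁺(aq)] in Q = 10^{−1.014} yields log [Fe²⁺(aq)] = −0.492, i.e. 0.32 M.

0.32 M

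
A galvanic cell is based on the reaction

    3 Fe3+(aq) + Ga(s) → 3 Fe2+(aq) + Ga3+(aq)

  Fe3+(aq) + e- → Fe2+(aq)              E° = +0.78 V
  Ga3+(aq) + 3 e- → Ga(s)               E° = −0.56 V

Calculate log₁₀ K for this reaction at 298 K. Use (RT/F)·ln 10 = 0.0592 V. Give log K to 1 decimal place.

log K = 67.9

The Fe³⁺/Fe²⁺ couple is reduced (cathode); E°cell = +0.78 − (−0.56) = +1.34 V with n = 3.
At equilibrium E = 0, so log K = nE°cell / 0.0592 = (3)(+1.34) / 0.0592 = 67.9.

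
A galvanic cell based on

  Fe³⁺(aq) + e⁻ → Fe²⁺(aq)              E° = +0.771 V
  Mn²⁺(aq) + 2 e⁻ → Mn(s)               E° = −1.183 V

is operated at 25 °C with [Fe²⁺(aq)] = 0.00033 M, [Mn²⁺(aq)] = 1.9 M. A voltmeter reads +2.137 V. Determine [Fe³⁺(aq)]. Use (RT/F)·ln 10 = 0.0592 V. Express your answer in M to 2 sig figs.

0.56 M

The Fe³⁺/Fe²⁺ couple has the larger reduction potential, so it is the cathode: E°cell = +0.771 − (−1.183) = +1.954 V and n = 2.
Rearranging E = E° − (0.0592/n)·log Q gives log Q = 2(+1.954 − (+2.137))/0.0592 = −6.182.
For 2 Fe³⁺(aq) + Mn(s) → 2 Fe²⁺(aq) + Mn²⁺(aq), the reaction quotient is Q = ([Fe²⁺(aq)]^2·[Mn²⁺(aq)]) / [Fe³⁺(aq)]^2.
Solving for the unknown gives log [Fe³⁺(aq)] = −0.251, so [Fe³⁺(aq)] ≈ 0.56 M.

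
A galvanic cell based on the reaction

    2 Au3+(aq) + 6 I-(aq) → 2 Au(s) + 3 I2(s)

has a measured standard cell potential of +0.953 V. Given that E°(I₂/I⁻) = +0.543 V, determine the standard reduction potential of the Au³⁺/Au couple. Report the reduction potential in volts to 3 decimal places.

+1.496 V

In the reaction as written the Au³⁺/Au couple is reduced (cathode) and I₂/I⁻ is oxidized (anode), so E°cell = E°(Au³⁺/Au) − E°(I₂/I⁻).
E°(Au³⁺/Au) = E°cell + E°(anode) = +0.953 + (+0.543) = +1.496 V.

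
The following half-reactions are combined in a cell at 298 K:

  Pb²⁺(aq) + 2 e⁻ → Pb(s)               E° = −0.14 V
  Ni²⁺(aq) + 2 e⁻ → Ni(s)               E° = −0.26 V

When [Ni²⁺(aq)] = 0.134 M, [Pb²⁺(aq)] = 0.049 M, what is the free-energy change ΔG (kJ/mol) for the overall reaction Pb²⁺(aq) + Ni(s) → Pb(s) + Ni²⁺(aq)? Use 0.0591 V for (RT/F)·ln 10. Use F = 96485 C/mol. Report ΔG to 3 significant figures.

With Pb²⁺/Pb reduced at the cathode, E°cell = −0.14 − (−0.26) = +0.12 V and n = 2.
Here Q = [Ni²⁺(aq)] / [Pb²⁺(aq)] = 2.73 (log Q = 0.437), giving E = +0.12 − (0.0591/2)·(0.437) = +0.1071 V.
Then ΔG = −nFE = −2 × 96485 × +0.1071 J/mol = −20.7 kJ/mol.

−20.7 kJ/mol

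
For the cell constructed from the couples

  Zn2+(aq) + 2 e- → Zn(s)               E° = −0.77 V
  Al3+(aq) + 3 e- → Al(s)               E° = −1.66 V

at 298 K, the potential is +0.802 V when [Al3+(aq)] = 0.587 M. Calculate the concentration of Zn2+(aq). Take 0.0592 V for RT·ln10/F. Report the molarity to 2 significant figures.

The Zn²⁺/Zn couple has the larger reduction potential, so it is the cathode: E°cell = −0.77 − (−1.66) = +0.89 V and n = 6.
From the Nernst equation, log Q = n(E° − E)/0.0592 = 6·(+0.89 − (+0.802))/0.0592 = 8.919.
Balancing electrons gives 3 Zn2+(aq) + 2 Al(s) → 3 Zn(s) + 2 Al3+(aq); thus Q = [Al3+(aq)]^2 / [Zn2+(aq)]^3.
Isolating [Zn2+(aq)] in Q = 10^{8.919} yields log [Zn2+(aq)] = −3.127, i.e. 0.00075 M.

0.00075 M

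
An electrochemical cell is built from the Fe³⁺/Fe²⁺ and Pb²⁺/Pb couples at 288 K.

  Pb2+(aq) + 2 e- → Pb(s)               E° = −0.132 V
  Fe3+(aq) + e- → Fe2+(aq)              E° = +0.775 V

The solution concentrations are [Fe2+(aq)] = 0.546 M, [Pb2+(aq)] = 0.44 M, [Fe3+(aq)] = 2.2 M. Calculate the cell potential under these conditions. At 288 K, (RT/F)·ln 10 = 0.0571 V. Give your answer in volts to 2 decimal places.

+0.95 V

Since E°(Fe³⁺/Fe²⁺) > E°(Pb²⁺/Pb), Fe³⁺/Fe²⁺ serves as the cathode.
The standard potential is +0.775 − (−0.132) = +0.907 V and the balanced reaction transfers n = 2 electrons.
The balanced reaction is 2 Fe3+(aq) + Pb(s) → 2 Fe2+(aq) + Pb2+(aq), so Q = ([Fe2+(aq)]^2·[Pb2+(aq)]) / [Fe3+(aq)]^2 = 0.0271 and log Q = −1.567.
By the Nernst equation, E = +0.907 − (0.0571/2)·(−1.567) = +0.95 V.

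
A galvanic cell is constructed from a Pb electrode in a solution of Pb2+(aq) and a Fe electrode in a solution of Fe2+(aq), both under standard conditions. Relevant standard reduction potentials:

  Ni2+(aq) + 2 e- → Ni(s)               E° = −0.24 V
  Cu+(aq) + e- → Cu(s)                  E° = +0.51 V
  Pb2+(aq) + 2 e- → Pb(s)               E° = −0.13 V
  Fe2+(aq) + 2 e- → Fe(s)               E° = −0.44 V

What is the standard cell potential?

The Pb²⁺/Pb couple has the higher E°, so Pb ion is reduced (cathode) and Fe is oxidized (anode).
E°cell = E°(cathode) − E°(anode) = −0.13 − (−0.44) = +0.31 V.

+0.31 V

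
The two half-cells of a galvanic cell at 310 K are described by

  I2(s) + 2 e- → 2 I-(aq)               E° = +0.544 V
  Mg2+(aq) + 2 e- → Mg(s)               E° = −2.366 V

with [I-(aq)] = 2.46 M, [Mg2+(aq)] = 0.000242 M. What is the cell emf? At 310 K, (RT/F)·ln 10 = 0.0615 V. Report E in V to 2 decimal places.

+3.00 V

I₂/I⁻ is reduced (cathode, E° = +0.544 V) and Mg²⁺/Mg is oxidized (anode).
E°cell = +0.544 − (−2.366) = +2.910 V, with n = 2 electrons transferred.
Balancing gives I2(s) + Mg(s) → 2 I-(aq) + Mg2+(aq); hence Q = [I-(aq)]^2·[Mg2+(aq)] = 0.00146 (log Q = −2.834).
Applying E = E° − (RT ln10/nF)·log Q gives +2.910 − (0.0615/2)(−2.834) = +3.00 V.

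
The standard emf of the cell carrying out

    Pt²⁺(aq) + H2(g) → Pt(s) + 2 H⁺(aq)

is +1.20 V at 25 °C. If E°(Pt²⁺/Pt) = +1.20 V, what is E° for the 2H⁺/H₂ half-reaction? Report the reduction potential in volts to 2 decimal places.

+0.00 V

In the reaction as written the Pt²⁺/Pt couple is reduced (cathode) and 2H⁺/H₂ is oxidized (anode), so E°cell = E°(Pt²⁺/Pt) − E°(2H⁺/H₂).
E°(2H⁺/H₂) = E°(cathode) − E°cell = +1.20 − (+1.20) = +0.00 V.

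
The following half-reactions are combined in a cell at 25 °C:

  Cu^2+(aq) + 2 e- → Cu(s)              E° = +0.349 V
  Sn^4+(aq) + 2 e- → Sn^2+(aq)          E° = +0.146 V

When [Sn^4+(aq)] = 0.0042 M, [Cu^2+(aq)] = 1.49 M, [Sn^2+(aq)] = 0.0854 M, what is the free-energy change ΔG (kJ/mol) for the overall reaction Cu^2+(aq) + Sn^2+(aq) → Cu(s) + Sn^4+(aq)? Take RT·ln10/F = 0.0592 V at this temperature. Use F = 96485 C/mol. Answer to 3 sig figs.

The standard cell potential is +0.349 − (+0.146) = +0.203 V, with n = 2 electrons in the balanced equation.
Here Q = [Sn^4+(aq)] / ([Cu^2+(aq)]·[Sn^2+(aq)]) = 0.033 (log Q = −1.481), giving E = +0.203 − (0.0592/2)·(−1.481) = +0.2468 V.
Then ΔG = −nFE = −2 × 96485 × +0.2468 J/mol = −47.6 kJ/mol.

−47.6 kJ/mol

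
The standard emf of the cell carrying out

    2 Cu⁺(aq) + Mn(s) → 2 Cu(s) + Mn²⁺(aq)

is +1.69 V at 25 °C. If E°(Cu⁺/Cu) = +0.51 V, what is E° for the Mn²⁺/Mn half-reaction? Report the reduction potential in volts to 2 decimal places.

−1.18 V

In the reaction as written the Cu⁺/Cu couple is reduced (cathode) and Mn²⁺/Mn is oxidized (anode), so E°cell = E°(Cu⁺/Cu) − E°(Mn²⁺/Mn).
E°(Mn²⁺/Mn) = E°(cathode) − E°cell = +0.51 − (+1.69) = −1.18 V.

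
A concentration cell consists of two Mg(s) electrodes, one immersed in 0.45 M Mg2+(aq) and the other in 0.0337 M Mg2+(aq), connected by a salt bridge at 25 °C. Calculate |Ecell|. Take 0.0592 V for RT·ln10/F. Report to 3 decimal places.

0.033 V

For a concentration cell E°cell = 0, since both electrodes use the same couple.
The compartment with the higher Mg2+(aq) concentration (0.45 M) acts as the cathode; ions are reduced there and produced at the dilute (0.0337 M) anode.
With n = 2, Ecell = −(0.0592/2)·log([dilute]/[conc]) = −(0.0592/2)·log(0.0337/0.45) = +0.033 V.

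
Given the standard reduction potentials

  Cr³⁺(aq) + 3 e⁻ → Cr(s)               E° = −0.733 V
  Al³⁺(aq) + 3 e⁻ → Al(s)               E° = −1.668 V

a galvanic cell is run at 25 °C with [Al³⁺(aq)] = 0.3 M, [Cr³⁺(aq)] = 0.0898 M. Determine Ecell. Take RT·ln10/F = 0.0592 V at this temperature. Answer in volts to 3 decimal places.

Cr³⁺/Cr is reduced (cathode, E° = −0.733 V) and Al³⁺/Al is oxidized (anode).
The standard potential is −0.733 − (−1.668) = +0.935 V and the balanced reaction transfers n = 3 electrons.
For the overall reaction Cr³⁺(aq) + Al(s) → Cr(s) + Al³⁺(aq), Q = [Al³⁺(aq)] / [Cr³⁺(aq)] = 3.34, giving log Q = 0.524.
By the Nernst equation, E = +0.935 − (0.0592/3)·(0.524) = +0.925 V.

+0.925 V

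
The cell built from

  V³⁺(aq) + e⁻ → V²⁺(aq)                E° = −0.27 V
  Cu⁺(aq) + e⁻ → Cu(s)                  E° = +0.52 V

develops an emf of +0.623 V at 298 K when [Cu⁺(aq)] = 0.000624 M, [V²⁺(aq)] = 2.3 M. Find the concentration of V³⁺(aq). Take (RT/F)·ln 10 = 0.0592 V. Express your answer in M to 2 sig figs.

Cu⁺/Cu is the cathode (higher E°); E°cell = +0.52 − (−0.27) = +0.79 V with n = 1.
Since E = E° − (0.0592/n)·log Q, log Q = n(E° − E)/0.0592 = 2.821.
For Cu⁺(aq) + V²⁺(aq) → Cu(s) + V³⁺(aq), the reaction quotient is Q = [V³⁺(aq)] / ([Cu⁺(aq)]·[V²⁺(aq)]).
Substituting the known concentrations and solving, log [V³⁺(aq)] = −0.022 and [V³⁺(aq)] = 0.95 M.

0.95 M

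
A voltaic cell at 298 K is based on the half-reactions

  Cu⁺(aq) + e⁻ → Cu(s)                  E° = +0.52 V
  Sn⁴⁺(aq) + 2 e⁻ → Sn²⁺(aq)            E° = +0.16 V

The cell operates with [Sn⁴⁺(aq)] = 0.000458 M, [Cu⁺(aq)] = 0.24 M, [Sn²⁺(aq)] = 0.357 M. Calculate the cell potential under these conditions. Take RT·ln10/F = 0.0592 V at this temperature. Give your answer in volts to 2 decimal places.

The Cu⁺/Cu couple has the more positive E°, so it is the cathode; Sn⁴⁺/Sn²⁺ is the anode.
The standard potential is +0.52 − (+0.16) = +0.36 V and the balanced reaction transfers n = 2 electrons.
Balancing gives 2 Cu⁺(aq) + Sn²⁺(aq) → 2 Cu(s) + Sn⁴⁺(aq); hence Q = [Sn⁴⁺(aq)] / ([Cu⁺(aq)]^2·[Sn²⁺(aq)]) = 0.0223 (log Q = −1.652).
By the Nernst equation, E = +0.36 − (0.0592/2)·(−1.652) = +0.41 V.

+0.41 V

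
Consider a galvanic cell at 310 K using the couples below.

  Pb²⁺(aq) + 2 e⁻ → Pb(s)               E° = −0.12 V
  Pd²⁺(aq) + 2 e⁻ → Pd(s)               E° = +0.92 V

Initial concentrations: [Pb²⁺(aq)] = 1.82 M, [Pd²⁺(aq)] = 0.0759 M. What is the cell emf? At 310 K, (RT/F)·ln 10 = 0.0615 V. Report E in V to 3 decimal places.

The Pd²⁺/Pd couple has the more positive E°, so it is the cathode; Pb²⁺/Pb is the anode.
E°cell = E°cat − E°an = +0.92 − (−0.12) = +1.04 V; n = 2.
Balancing gives Pd²⁺(aq) + Pb(s) → Pd(s) + Pb²⁺(aq); hence Q = [Pb²⁺(aq)] / [Pd²⁺(aq)] = 24 (log Q = 1.380).
Applying E = E° − (RT ln10/nF)·log Q gives +1.04 − (0.0615/2)(1.380) = +0.998 V.

+0.998 V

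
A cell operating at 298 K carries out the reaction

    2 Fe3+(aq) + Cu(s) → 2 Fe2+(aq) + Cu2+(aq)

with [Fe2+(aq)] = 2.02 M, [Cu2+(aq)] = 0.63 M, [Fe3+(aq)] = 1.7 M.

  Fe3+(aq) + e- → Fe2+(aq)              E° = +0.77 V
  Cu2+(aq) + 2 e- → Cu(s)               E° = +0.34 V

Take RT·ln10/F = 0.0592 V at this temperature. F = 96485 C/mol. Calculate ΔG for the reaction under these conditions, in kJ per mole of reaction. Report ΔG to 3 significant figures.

The standard cell potential is +0.77 − (+0.34) = +0.43 V, with n = 2 electrons in the balanced equation.
The reaction quotient is ([Fe2+(aq)]^2·[Cu2+(aq)]) / [Fe3+(aq)]^2 = 0.889; by Nernst, E = +0.43 − (0.0592/2)(−0.051) = +0.4315 V.
Finally ΔG = −nFE = −(2)(96485 C/mol)(+0.4315 V) = −83.3 kJ/mol.

−83.3 kJ/mol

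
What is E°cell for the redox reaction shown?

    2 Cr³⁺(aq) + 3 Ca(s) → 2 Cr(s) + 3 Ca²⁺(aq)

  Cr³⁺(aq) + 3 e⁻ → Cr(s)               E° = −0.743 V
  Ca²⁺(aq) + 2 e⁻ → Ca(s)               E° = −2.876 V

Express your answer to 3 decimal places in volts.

+2.133 V

In the reaction as written, Cr³⁺(aq) is reduced (cathode) and Ca²⁺(aq) is produced by oxidation at the anode.
E°cell = E°(cathode) − E°(anode) = −0.743 − (−2.876) = +2.133 V.
The positive value indicates the reaction is spontaneous as written.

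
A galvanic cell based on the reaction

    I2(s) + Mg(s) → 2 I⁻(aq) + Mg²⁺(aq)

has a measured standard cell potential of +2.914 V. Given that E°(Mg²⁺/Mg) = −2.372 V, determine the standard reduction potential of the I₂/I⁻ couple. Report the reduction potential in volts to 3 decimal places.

+0.542 V

In the reaction as written the I₂/I⁻ couple is reduced (cathode) and Mg²⁺/Mg is oxidized (anode), so E°cell = E°(I₂/I⁻) − E°(Mg²⁺/Mg).
E°(I₂/I⁻) = E°cell + E°(anode) = +2.914 + (−2.372) = +0.542 V.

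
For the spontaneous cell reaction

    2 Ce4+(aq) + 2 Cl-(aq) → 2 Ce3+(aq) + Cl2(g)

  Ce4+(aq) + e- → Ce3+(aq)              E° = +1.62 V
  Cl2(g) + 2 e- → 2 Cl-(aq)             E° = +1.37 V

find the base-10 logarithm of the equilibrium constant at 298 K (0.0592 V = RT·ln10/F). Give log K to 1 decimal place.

log K = 8.4

The Ce⁴⁺/Ce³⁺ couple is reduced (cathode); E°cell = +1.62 − (+1.37) = +0.25 V with n = 2.
At equilibrium E = 0, so log K = nE°cell / 0.0592 = (2)(+0.25) / 0.0592 = 8.4.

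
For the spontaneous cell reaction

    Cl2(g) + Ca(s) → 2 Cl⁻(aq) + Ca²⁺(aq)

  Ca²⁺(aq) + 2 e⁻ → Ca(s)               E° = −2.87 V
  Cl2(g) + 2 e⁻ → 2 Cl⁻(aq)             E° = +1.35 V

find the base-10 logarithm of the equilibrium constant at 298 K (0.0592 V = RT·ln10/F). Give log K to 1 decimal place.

log K = 142.6

The Cl₂/Cl⁻ couple is reduced (cathode); E°cell = +1.35 − (−2.87) = +4.22 V with n = 2.
At equilibrium E = 0, so log K = nE°cell / 0.0592 = (2)(+4.22) / 0.0592 = 142.6.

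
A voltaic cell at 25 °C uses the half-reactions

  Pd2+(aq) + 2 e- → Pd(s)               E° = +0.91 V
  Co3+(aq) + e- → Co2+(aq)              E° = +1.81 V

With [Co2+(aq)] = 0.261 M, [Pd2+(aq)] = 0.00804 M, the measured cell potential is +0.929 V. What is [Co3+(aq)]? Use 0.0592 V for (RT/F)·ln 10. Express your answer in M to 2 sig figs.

The Co³⁺/Co²⁺ couple has the larger reduction potential, so it is the cathode: E°cell = +1.81 − (+0.91) = +0.90 V and n = 2.
Rearranging E = E° − (0.0592/n)·log Q gives log Q = 2(+0.90 − (+0.929))/0.0592 = −0.980.
For 2 Co3+(aq) + Pd(s) → 2 Co2+(aq) + Pd2+(aq), the reaction quotient is Q = ([Co2+(aq)]^2·[Pd2+(aq)]) / [Co3+(aq)]^2.
Solving for the unknown gives log [Co3+(aq)] = −1.141, so [Co3+(aq)] ≈ 0.072 M.

0.072 M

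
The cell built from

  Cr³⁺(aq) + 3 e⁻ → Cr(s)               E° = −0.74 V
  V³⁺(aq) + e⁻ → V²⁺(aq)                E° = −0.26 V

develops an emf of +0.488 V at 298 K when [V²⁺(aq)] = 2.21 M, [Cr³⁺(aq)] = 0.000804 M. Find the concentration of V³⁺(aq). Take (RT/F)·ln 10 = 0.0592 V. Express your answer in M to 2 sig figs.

0.28 M

The V³⁺/V²⁺ couple has the larger reduction potential, so it is the cathode: E°cell = −0.26 − (−0.74) = +0.48 V and n = 3.
From the Nernst equation, log Q = n(E° − E)/0.0592 = 3·(+0.48 − (+0.488))/0.0592 = −0.405.
Balancing electrons gives 3 V³⁺(aq) + Cr(s) → 3 V²⁺(aq) + Cr³⁺(aq); thus Q = ([V²⁺(aq)]^3·[Cr³⁺(aq)]) / [V³⁺(aq)]^3.
Solving for the unknown gives log [V³⁺(aq)] = −0.552, so [V³⁺(aq)] ≈ 0.28 M.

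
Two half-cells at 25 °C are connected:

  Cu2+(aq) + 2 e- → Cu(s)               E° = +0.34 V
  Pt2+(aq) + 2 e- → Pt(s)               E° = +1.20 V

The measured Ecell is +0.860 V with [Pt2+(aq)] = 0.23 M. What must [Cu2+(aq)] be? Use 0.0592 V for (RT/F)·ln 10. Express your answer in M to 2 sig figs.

0.23 M

Pt²⁺/Pt is the cathode (higher E°); E°cell = +1.20 − (+0.34) = +0.86 V with n = 2.
From the Nernst equation, log Q = n(E° − E)/0.0592 = 2·(+0.86 − (+0.860))/0.0592 = 0.000.
For Pt2+(aq) + Cu(s) → Pt(s) + Cu2+(aq), the reaction quotient is Q = [Cu2+(aq)] / [Pt2+(aq)].
Isolating [Cu2+(aq)] in Q = 10^{0.000} yields log [Cu2+(aq)] = −0.638, i.e. 0.23 M.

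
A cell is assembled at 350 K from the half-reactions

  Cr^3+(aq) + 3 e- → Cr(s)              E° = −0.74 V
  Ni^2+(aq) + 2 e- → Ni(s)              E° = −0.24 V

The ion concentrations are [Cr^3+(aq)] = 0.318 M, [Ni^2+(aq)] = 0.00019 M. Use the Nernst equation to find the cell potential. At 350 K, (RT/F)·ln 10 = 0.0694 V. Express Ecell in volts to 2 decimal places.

+0.38 V

Since E°(Ni²⁺/Ni) > E°(Cr³⁺/Cr), Ni²⁺/Ni serves as the cathode.
The standard potential is −0.24 − (−0.74) = +0.50 V and the balanced reaction transfers n = 6 electrons.
Balancing gives 3 Ni^2+(aq) + 2 Cr(s) → 3 Ni(s) + 2 Cr^3+(aq); hence Q = [Cr^3+(aq)]^2 / [Ni^2+(aq)]^3 = 1.47×10^10 (log Q = 10.169).
By the Nernst equation, E = +0.50 − (0.0694/6)·(10.169) = +0.38 V.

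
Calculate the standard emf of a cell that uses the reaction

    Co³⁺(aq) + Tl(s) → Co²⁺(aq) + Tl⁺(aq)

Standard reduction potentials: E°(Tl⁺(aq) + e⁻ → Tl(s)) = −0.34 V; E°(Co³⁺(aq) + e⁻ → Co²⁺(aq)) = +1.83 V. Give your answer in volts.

In the reaction as written, Co³⁺(aq) is reduced (cathode) and Tl⁺(aq) is produced by oxidation at the anode.
E°cell = E°(cathode) − E°(anode) = +1.83 − (−0.34) = +2.17 V.

+2.17 V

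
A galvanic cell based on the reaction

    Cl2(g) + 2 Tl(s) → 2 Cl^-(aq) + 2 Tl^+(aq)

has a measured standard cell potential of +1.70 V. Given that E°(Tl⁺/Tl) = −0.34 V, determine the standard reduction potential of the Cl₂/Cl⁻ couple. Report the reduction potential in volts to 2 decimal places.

In the reaction as written the Cl₂/Cl⁻ couple is reduced (cathode) and Tl⁺/Tl is oxidized (anode), so E°cell = E°(Cl₂/Cl⁻) − E°(Tl⁺/Tl).
E°(Cl₂/Cl⁻) = E°cell + E°(anode) = +1.70 + (−0.34) = +1.36 V.

+1.36 V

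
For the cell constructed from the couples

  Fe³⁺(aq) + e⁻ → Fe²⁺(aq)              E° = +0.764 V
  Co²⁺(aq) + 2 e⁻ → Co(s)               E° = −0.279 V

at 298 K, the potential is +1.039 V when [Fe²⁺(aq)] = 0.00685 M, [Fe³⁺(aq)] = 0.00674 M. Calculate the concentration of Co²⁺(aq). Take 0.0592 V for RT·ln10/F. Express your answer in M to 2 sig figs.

With Fe³⁺/Fe²⁺ at the cathode and Co²⁺/Co at the anode, E°cell = +0.764 − (−0.279) = +1.043 V (n = 2).
Since E = E° − (0.0592/n)·log Q, log Q = n(E° − E)/0.0592 = 0.135.
For 2 Fe³⁺(aq) + Co(s) → 2 Fe²⁺(aq) + Co²⁺(aq), the reaction quotient is Q = ([Fe²⁺(aq)]^2·[Co²⁺(aq)]) / [Fe³⁺(aq)]^2.
Isolating [Co²⁺(aq)] in Q = 10^{0.135} yields log [Co²⁺(aq)] = 0.121, i.e. 1.3 M.

1.3 M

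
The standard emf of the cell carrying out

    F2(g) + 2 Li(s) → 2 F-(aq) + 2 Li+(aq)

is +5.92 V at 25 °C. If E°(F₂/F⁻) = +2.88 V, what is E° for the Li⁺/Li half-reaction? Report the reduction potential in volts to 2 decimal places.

−3.04 V

In the reaction as written the F₂/F⁻ couple is reduced (cathode) and Li⁺/Li is oxidized (anode), so E°cell = E°(F₂/F⁻) − E°(Li⁺/Li).
E°(Li⁺/Li) = E°(cathode) − E°cell = +2.88 − (+5.92) = −3.04 V.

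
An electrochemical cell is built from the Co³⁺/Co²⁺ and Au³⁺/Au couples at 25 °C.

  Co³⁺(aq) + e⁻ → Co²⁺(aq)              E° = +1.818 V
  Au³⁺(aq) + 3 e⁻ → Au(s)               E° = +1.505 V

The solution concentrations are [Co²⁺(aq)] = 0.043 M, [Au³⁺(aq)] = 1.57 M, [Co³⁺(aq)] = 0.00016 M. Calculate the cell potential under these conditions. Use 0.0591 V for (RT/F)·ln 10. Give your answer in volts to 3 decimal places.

+0.166 V

Since E°(Co³⁺/Co²⁺) > E°(Au³⁺/Au), Co³⁺/Co²⁺ serves as the cathode.
The standard potential is +1.818 − (+1.505) = +0.313 V and the balanced reaction transfers n = 3 electrons.
Balancing gives 3 Co³⁺(aq) + Au(s) → 3 Co²⁺(aq) + Au³⁺(aq); hence Q = ([Co²⁺(aq)]^3·[Au³⁺(aq)]) / [Co³⁺(aq)]^3 = 3.05×10^7 (log Q = 7.484).
E = E° − (0.0591/n)·log Q = +0.313 − (0.0591/3)(7.484) = +0.166 V.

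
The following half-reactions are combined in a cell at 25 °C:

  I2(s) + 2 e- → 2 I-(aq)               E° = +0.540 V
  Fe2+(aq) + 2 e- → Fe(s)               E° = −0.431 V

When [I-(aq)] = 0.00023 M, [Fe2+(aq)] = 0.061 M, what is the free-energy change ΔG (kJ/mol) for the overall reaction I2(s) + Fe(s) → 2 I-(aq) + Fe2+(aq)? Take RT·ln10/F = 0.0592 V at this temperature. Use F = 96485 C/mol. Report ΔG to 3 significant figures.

−236 kJ/mol

With I₂/I⁻ reduced at the cathode, E°cell = +0.540 − (−0.431) = +0.971 V and n = 2.
Here Q = [I-(aq)]^2·[Fe2+(aq)] = 3.23×10^−9 (log Q = −8.491), giving E = +0.971 − (0.0592/2)·(−8.491) = +1.2223 V.
Then ΔG = −nFE = −2 × 96485 × +1.2223 J/mol = −236 kJ/mol.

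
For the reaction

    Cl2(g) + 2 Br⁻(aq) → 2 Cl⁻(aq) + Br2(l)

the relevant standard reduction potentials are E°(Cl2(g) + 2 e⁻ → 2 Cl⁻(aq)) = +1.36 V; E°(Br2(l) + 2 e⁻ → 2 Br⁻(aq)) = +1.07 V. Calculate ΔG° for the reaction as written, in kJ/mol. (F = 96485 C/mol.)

In the reaction as written Cl2(g) is reduced, so the Cl₂/Cl⁻ couple is the cathode and Br₂/Br⁻ is the anode.
E°cell = +1.36 − (+1.07) = +0.29 V; balancing electrons gives n = 2.
ΔG° = −nFE°cell = −(2)(96485)(+0.29) J/mol = −56.0 kJ/mol.

−56.0 kJ/mol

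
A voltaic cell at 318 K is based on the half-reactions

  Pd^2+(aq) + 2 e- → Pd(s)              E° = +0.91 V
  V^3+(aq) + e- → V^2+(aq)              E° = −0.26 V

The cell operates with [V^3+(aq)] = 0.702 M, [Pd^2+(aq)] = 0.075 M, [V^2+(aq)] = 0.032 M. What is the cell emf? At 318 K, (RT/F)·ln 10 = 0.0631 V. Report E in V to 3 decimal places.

Pd²⁺/Pd is reduced (cathode, E° = +0.91 V) and V³⁺/V²⁺ is oxidized (anode).
E°cell = E°cat − E°an = +0.91 − (−0.26) = +1.17 V; n = 2.
Balancing gives Pd^2+(aq) + 2 V^2+(aq) → Pd(s) + 2 V^3+(aq); hence Q = [V^3+(aq)]^2 / ([Pd^2+(aq)]·[V^2+(aq)]^2) = 6.42×10^3 (log Q = 3.807).
By the Nernst equation, E = +1.17 − (0.0631/2)·(3.807) = +1.050 V.

+1.050 V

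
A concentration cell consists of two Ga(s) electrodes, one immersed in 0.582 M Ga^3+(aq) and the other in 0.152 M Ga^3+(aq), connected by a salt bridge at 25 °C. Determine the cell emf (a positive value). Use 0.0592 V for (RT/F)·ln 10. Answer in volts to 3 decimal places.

For a concentration cell E°cell = 0, since both electrodes use the same couple.
The compartment with the higher Ga^3+(aq) concentration (0.582 M) acts as the cathode; ions are reduced there and produced at the dilute (0.152 M) anode.
With n = 3, Ecell = −(0.0592/3)·log([dilute]/[conc]) = −(0.0592/3)·log(0.152/0.582) = +0.012 V.

0.012 V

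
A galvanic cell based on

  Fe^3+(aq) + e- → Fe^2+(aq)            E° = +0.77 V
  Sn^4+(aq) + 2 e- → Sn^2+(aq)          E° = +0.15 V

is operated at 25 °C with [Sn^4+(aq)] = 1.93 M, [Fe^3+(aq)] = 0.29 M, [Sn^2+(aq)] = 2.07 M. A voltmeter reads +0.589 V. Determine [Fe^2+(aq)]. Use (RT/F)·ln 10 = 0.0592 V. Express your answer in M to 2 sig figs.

1.0 M

With Fe³⁺/Fe²⁺ at the cathode and Sn⁴⁺/Sn²⁺ at the anode, E°cell = +0.77 − (+0.15) = +0.62 V (n = 2).
From the Nernst equation, log Q = n(E° − E)/0.0592 = 2·(+0.62 − (+0.589))/0.0592 = 1.047.
The balanced reaction is 2 Fe^3+(aq) + Sn^2+(aq) → 2 Fe^2+(aq) + Sn^4+(aq), so Q = ([Fe^2+(aq)]^2·[Sn^4+(aq)]) / ([Fe^3+(aq)]^2·[Sn^2+(aq)]).
Isolating [Fe^2+(aq)] in Q = 10^{1.047} yields log [Fe^2+(aq)] = 0.001, i.e. 1.0 M.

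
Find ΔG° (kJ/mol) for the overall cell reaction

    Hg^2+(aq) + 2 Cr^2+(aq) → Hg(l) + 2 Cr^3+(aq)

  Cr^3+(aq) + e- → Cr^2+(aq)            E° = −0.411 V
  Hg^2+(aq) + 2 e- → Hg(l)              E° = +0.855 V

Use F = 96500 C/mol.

−244 kJ/mol

In the reaction as written Hg^2+(aq) is reduced, so the Hg²⁺/Hg couple is the cathode and Cr³⁺/Cr²⁺ is the anode.
E°cell = +0.855 − (−0.411) = +1.266 V; balancing electrons gives n = 2.
ΔG° = −nFE°cell = −(2)(96500)(+1.266) J/mol = −244 kJ/mol.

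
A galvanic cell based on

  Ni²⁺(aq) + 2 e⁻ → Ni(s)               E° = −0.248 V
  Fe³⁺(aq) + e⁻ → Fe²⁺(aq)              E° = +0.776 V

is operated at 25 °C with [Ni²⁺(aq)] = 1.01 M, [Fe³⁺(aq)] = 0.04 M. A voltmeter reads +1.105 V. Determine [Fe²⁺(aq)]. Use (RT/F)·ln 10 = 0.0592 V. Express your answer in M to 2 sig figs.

0.0017 M

With Fe³⁺/Fe²⁺ at the cathode and Ni²⁺/Ni at the anode, E°cell = +0.776 − (−0.248) = +1.024 V (n = 2).
From the Nernst equation, log Q = n(E° − E)/0.0592 = 2·(+1.024 − (+1.105))/0.0592 = −2.736.
The balanced reaction is 2 Fe³⁺(aq) + Ni(s) → 2 Fe²⁺(aq) + Ni²⁺(aq), so Q = ([Fe²⁺(aq)]^2·[Ni²⁺(aq)]) / [Fe³⁺(aq)]^2.
Isolating [Fe²⁺(aq)] in Q = 10^{−2.736} yields log [Fe²⁺(aq)] = −2.768, i.e. 0.0017 M.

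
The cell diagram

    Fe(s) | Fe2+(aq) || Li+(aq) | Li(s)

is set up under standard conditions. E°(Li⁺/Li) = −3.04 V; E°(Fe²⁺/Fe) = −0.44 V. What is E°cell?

−2.60 V

By convention the left-hand electrode in cell notation is the anode (oxidation) and the right-hand electrode is the cathode (reduction).
E°cell = E°(right) − E°(left) = −3.04 − (−0.44) = −2.60 V.
The negative sign shows that, as written, the cell would require an external voltage to drive the reaction.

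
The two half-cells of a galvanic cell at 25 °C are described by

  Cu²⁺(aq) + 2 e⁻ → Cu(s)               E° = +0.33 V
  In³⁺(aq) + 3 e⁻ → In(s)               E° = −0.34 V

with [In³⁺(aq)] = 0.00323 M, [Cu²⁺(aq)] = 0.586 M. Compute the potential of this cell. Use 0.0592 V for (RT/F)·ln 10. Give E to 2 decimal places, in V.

Since E°(Cu²⁺/Cu) > E°(In³⁺/In), Cu²⁺/Cu serves as the cathode.
E°cell = +0.33 − (−0.34) = +0.67 V, with n = 6 electrons transferred.
For the overall reaction 3 Cu²⁺(aq) + 2 In(s) → 3 Cu(s) + 2 In³⁺(aq), Q = [In³⁺(aq)]^2 / [Cu²⁺(aq)]^3 = 5.18×10^−5, giving log Q = −4.285.
Applying E = E° − (RT ln10/nF)·log Q gives +0.67 − (0.0592/6)(−4.285) = +0.71 V.

+0.71 V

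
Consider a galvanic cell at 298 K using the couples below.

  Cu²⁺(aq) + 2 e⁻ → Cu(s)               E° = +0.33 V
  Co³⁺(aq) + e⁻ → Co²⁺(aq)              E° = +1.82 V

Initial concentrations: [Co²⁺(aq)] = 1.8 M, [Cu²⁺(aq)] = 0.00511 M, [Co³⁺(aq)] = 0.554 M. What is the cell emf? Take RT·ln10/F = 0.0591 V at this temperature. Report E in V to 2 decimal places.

The Co³⁺/Co²⁺ couple has the more positive E°, so it is the cathode; Cu²⁺/Cu is the anode.
E°cell = +1.82 − (+0.33) = +1.49 V, with n = 2 electrons transferred.
The balanced reaction is 2 Co³⁺(aq) + Cu(s) → 2 Co²⁺(aq) + Cu²⁺(aq), so Q = ([Co²⁺(aq)]^2·[Cu²⁺(aq)]) / [Co³⁺(aq)]^2 = 0.0539 and log Q = −1.268.
E = E° − (0.0591/n)·log Q = +1.49 − (0.0591/2)(−1.268) = +1.53 V.

+1.53 V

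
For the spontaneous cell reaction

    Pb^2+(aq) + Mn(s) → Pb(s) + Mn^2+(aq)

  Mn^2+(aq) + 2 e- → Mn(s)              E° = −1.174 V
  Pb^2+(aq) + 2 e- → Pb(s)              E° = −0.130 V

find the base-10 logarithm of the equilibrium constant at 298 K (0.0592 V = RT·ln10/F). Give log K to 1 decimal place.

The Pb²⁺/Pb couple is reduced (cathode); E°cell = −0.130 − (−1.174) = +1.044 V with n = 2.
At equilibrium E = 0, so log K = nE°cell / 0.0592 = (2)(+1.044) / 0.0592 = 35.3.

log K = 35.3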